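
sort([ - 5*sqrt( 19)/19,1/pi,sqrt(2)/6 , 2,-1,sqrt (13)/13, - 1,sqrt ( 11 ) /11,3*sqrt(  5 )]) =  [ - 5*sqrt (19 )/19, - 1 ,-1,sqrt( 2 ) /6 , sqrt(13)/13, sqrt( 11)/11,1/pi , 2,3*sqrt( 5 ) ]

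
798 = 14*57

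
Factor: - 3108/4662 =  - 2^1*3^( - 1) = - 2/3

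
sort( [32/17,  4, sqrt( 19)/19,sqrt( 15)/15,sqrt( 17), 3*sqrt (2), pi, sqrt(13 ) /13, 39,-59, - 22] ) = [ - 59, - 22, sqrt( 19 ) /19,  sqrt( 15)/15 , sqrt (13 ) /13, 32/17, pi, 4,  sqrt (17), 3*sqrt(2 ), 39 ] 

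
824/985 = 824/985 = 0.84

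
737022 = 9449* 78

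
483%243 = 240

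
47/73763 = 47/73763= 0.00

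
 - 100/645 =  - 1 + 109/129 = - 0.16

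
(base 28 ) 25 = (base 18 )37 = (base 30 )21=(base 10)61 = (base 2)111101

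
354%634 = 354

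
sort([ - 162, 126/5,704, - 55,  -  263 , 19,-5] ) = [-263, - 162, -55 , - 5,19, 126/5, 704]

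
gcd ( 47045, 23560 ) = 5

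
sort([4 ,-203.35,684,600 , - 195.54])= [ - 203.35, -195.54, 4,600, 684]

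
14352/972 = 1196/81 =14.77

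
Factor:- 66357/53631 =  - 73/59 = -59^(- 1 )*73^1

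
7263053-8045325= -782272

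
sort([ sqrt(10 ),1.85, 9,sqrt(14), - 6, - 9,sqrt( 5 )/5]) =[ - 9, - 6,sqrt (5 )/5, 1.85, sqrt(10), sqrt(14) , 9]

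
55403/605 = 55403/605 = 91.58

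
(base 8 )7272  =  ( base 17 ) d0d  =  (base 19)a88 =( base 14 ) 1534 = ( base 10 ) 3770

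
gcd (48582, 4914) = 18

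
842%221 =179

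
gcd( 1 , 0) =1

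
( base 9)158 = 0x86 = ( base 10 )134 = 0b10000110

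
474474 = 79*6006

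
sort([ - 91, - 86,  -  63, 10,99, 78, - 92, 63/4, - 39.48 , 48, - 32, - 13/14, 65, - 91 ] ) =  [ - 92, - 91, - 91, - 86, - 63,  -  39.48, - 32 ,  -  13/14, 10,63/4, 48,65, 78, 99 ]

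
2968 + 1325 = 4293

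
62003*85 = 5270255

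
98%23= 6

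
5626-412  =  5214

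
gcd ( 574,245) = 7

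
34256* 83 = 2843248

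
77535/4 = 77535/4 = 19383.75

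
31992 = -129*( - 248 )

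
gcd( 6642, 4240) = 2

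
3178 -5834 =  - 2656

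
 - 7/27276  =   - 1 + 27269/27276=   -0.00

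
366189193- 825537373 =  - 459348180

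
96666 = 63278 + 33388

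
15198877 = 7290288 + 7908589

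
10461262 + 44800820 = 55262082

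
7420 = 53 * 140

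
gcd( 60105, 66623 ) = 1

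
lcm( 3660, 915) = 3660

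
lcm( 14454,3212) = 28908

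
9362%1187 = 1053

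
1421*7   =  9947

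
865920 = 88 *9840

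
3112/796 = 3 + 181/199  =  3.91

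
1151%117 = 98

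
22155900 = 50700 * 437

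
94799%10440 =839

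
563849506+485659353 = 1049508859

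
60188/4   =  15047 = 15047.00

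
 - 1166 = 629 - 1795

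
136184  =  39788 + 96396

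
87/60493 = 87/60493 = 0.00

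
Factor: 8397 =3^3*311^1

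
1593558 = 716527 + 877031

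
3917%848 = 525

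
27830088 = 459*60632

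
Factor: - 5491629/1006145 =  - 323037/59185 = - 3^2*5^( - 1)*7^( - 1)*11^1*13^1*19^( - 1)*89^(- 1)*251^1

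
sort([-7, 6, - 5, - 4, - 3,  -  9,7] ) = [ - 9, - 7,  -  5,-4, - 3 , 6, 7] 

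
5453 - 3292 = 2161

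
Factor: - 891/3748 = - 2^( - 2)*3^4*11^1*937^( - 1 )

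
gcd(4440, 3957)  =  3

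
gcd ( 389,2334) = 389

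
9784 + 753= 10537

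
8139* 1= 8139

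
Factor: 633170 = 2^1*5^1* 63317^1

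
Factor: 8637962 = 2^1*41^1*105341^1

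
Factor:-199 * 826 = - 164374 = -2^1*7^1*59^1*199^1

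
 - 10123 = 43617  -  53740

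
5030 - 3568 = 1462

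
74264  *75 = 5569800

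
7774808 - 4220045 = 3554763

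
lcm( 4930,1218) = 103530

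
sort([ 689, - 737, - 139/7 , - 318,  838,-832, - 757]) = [ - 832, - 757, - 737,-318, - 139/7,689, 838 ]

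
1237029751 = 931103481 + 305926270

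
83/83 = 1 = 1.00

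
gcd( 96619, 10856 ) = 1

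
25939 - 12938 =13001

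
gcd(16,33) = 1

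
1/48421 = 1/48421 = 0.00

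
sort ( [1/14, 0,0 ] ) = [0  ,  0,  1/14 ] 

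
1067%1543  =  1067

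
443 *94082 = 41678326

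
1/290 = 1/290 =0.00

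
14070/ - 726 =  - 2345/121 = - 19.38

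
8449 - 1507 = 6942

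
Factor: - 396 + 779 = 383  =  383^1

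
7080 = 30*236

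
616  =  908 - 292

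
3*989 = 2967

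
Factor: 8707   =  8707^1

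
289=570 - 281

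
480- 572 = -92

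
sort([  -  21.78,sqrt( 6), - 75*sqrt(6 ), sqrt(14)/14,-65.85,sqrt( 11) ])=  [ - 75*sqrt(6), - 65.85, - 21.78 , sqrt(14) /14, sqrt( 6), sqrt( 11 ) ]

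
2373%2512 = 2373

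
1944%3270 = 1944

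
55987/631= 55987/631  =  88.73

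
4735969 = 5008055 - 272086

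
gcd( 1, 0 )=1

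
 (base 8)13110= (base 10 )5704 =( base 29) 6mk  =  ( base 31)5t0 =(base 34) 4VQ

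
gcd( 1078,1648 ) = 2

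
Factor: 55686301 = 11^1 * 233^1 * 21727^1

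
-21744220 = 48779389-70523609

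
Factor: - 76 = - 2^2*19^1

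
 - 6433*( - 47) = 302351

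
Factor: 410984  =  2^3*7^1*41^1 * 179^1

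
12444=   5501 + 6943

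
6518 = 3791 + 2727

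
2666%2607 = 59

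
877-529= 348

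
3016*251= 757016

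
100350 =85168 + 15182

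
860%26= 2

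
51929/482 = 51929/482 = 107.74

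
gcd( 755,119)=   1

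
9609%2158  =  977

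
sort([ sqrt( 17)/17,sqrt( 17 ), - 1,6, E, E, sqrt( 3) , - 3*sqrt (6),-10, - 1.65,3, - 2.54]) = [-10,  -  3*sqrt( 6), - 2.54, - 1.65, - 1,sqrt(17) /17  ,  sqrt( 3 ),  E , E, 3, sqrt( 17 ), 6 ] 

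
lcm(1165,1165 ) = 1165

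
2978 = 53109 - 50131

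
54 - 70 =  - 16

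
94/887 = 94/887 = 0.11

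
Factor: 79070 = 2^1 * 5^1 * 7907^1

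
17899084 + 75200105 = 93099189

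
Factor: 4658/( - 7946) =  - 17^1 * 29^( - 1 ) = - 17/29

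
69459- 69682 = -223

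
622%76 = 14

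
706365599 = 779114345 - 72748746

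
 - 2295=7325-9620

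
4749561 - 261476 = 4488085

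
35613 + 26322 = 61935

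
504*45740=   23052960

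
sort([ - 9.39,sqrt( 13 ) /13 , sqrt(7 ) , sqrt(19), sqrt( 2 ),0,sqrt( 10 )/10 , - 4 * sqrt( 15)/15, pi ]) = [ - 9.39 ,  -  4 *sqrt( 15)/15,0,sqrt( 13)/13, sqrt( 10 ) /10 , sqrt ( 2 ),sqrt(7) , pi,sqrt ( 19 ) ] 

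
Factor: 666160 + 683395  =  1349555 =5^1*43^1*6277^1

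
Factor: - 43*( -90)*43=2^1*3^2*5^1*43^2  =  166410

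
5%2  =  1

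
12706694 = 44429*286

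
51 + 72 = 123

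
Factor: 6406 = 2^1*3203^1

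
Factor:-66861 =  - 3^2 * 17^1 * 19^1*23^1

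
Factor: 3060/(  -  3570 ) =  - 2^1*3^1*7^ ( - 1) = - 6/7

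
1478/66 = 22 + 13/33=22.39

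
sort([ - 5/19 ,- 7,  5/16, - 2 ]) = [ -7, - 2, - 5/19,5/16]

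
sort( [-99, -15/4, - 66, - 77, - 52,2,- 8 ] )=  [  -  99,-77, - 66 , - 52, - 8, - 15/4, 2 ]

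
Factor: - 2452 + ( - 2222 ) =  - 4674 = -2^1*3^1*19^1 * 41^1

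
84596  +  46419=131015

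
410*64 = 26240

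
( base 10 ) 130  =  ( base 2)10000010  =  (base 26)50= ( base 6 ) 334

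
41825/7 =5975= 5975.00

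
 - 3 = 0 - 3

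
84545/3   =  84545/3  =  28181.67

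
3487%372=139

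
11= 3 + 8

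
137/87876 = 137/87876= 0.00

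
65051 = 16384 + 48667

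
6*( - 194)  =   - 1164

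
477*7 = 3339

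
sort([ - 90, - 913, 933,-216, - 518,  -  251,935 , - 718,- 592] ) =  [ - 913, - 718, - 592,-518,-251 , -216, - 90, 933, 935] 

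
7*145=1015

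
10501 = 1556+8945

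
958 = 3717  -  2759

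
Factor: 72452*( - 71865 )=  - 5206762980 = - 2^2*3^2 * 5^1*59^1*307^1*1597^1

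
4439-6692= -2253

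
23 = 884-861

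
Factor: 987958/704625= 2^1*3^( - 1 )*5^( -3)*1879^ (  -  1 )*493979^1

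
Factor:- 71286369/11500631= - 3^1*7^1*11^1*61^1*5059^1 * 11500631^ ( - 1) 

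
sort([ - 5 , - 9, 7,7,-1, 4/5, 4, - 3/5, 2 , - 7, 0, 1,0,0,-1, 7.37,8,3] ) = [-9, - 7, - 5, - 1, - 1, - 3/5,0 , 0, 0, 4/5, 1, 2,3, 4,7 , 7, 7.37, 8] 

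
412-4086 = -3674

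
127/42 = 127/42 = 3.02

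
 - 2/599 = -1  +  597/599 = -0.00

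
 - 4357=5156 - 9513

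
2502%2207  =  295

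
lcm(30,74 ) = 1110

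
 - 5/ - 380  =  1/76 = 0.01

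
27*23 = 621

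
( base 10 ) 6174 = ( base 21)e00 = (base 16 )181e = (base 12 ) 36A6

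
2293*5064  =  11611752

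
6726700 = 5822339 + 904361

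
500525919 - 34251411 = 466274508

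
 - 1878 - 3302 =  - 5180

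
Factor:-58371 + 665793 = 2^1* 3^1 * 67^1 *1511^1 = 607422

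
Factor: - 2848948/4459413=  - 2^2*3^ ( - 1)*7^( - 1)*212353^ ( - 1) * 712237^1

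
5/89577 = 5/89577=0.00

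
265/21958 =265/21958 = 0.01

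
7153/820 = 8+593/820 = 8.72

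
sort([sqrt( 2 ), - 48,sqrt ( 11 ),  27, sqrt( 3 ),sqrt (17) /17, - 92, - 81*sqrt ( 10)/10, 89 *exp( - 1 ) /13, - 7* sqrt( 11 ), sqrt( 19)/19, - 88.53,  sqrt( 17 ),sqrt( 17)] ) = [ - 92, - 88.53, - 48, - 81*sqrt( 10)/10,-7 * sqrt( 11),sqrt( 19) /19, sqrt( 17) /17, sqrt( 2),sqrt(3),89*exp( - 1)/13, sqrt(11),sqrt( 17 ),sqrt(17 ),27 ]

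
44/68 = 11/17 = 0.65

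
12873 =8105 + 4768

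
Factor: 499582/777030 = 569/885 = 3^ ( - 1)*5^(  -  1)*59^ ( - 1 )*569^1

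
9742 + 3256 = 12998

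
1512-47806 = -46294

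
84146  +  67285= 151431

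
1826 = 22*83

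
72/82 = 36/41= 0.88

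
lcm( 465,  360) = 11160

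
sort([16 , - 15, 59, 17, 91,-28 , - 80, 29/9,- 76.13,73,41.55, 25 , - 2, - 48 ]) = [ -80,- 76.13,- 48,- 28, - 15,  -  2, 29/9 , 16, 17 , 25,  41.55,  59,  73,91 ] 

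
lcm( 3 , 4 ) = 12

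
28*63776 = 1785728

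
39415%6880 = 5015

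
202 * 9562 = 1931524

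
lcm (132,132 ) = 132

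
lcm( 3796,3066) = 79716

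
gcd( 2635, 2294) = 31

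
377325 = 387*975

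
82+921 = 1003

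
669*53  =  35457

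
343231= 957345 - 614114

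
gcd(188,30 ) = 2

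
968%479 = 10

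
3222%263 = 66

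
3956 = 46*86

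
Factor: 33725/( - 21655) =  - 95/61 = - 5^1 * 19^1*61^( - 1)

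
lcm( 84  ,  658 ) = 3948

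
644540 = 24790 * 26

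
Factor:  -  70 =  - 2^1*5^1*7^1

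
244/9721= 244/9721 = 0.03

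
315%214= 101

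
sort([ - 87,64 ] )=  [ - 87 , 64 ] 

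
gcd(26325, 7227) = 9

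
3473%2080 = 1393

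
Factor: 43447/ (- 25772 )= - 2^( - 2)*17^(- 1 )*23^1*379^(-1 )*1889^1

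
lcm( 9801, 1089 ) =9801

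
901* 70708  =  63707908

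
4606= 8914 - 4308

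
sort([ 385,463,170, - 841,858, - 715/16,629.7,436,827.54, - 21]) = [-841, - 715/16, - 21,170,385, 436,463,629.7,827.54,858 ] 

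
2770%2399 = 371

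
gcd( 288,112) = 16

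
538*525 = 282450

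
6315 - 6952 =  - 637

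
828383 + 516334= 1344717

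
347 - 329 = 18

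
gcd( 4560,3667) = 19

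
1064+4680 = 5744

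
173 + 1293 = 1466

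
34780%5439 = 2146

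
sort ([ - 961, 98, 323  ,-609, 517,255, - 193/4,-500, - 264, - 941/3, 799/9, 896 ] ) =[ -961, - 609, - 500 , - 941/3, - 264, - 193/4, 799/9, 98, 255,323  ,  517 , 896 ]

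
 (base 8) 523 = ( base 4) 11103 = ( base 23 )eh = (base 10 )339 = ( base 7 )663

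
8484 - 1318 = 7166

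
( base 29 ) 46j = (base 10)3557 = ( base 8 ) 6745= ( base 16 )DE5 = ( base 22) 77f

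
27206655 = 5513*4935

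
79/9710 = 79/9710 =0.01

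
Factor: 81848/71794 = 40924/35897 =2^2*13^1*787^1*35897^(  -  1)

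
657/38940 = 219/12980 = 0.02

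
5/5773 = 5/5773  =  0.00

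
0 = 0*32204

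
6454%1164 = 634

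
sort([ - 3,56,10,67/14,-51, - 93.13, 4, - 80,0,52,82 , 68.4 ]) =[ - 93.13, - 80, - 51, - 3, 0,4, 67/14, 10,52,56,68.4, 82]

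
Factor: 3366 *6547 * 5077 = 111882874554 = 2^1*3^2 * 11^1 * 17^1*5077^1*6547^1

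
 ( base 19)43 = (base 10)79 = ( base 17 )4b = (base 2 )1001111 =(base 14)59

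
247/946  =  247/946= 0.26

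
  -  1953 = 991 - 2944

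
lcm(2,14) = 14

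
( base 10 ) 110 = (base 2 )1101110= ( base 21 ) 55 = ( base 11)A0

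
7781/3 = 2593 + 2/3 = 2593.67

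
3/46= 3/46 = 0.07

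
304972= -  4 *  ( - 76243) 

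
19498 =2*9749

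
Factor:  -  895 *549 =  - 3^2*5^1*61^1 * 179^1 = -491355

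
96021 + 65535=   161556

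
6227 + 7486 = 13713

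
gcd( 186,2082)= 6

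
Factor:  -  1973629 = - 7^1*281947^1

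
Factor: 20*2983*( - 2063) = -123078580 =- 2^2*5^1 *19^1*157^1*2063^1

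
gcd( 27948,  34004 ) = 4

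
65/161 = 65/161 = 0.40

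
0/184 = 0 = 0.00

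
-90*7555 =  - 679950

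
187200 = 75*2496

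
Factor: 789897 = 3^1*251^1  *  1049^1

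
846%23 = 18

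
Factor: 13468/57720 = 7/30 =2^(  -  1 ) * 3^( - 1)*5^ ( - 1)*7^1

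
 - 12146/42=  - 290 + 17/21  =  - 289.19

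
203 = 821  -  618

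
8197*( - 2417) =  - 19812149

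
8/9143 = 8/9143 = 0.00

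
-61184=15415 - 76599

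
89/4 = 22 + 1/4 = 22.25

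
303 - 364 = -61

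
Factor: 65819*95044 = 6255701036 = 2^2 * 13^1*61^1 *83^1*23761^1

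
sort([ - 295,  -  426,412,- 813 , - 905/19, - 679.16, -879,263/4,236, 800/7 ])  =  [ - 879, - 813, - 679.16,-426, - 295, - 905/19,263/4,800/7,  236,412]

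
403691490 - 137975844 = 265715646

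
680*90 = 61200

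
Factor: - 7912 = -2^3*23^1 * 43^1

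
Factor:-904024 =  - 2^3*11^1*10273^1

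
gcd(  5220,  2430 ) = 90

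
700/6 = 350/3 = 116.67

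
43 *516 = 22188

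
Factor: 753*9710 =2^1*3^1  *  5^1 *251^1*971^1 = 7311630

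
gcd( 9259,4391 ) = 1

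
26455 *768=20317440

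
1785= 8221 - 6436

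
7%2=1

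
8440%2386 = 1282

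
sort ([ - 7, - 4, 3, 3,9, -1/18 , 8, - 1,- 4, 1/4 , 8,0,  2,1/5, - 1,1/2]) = [-7,-4, -4, - 1, -1, - 1/18, 0,1/5, 1/4 , 1/2, 2,3, 3,8,8,9 ] 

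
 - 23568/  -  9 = 7856/3 = 2618.67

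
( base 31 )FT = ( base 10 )494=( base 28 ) hi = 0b111101110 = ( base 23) lb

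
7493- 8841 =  - 1348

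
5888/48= 122+2/3= 122.67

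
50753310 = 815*62274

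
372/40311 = 124/13437 = 0.01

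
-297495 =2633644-2931139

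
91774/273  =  336 + 46/273 = 336.17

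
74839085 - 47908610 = 26930475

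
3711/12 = 309+1/4= 309.25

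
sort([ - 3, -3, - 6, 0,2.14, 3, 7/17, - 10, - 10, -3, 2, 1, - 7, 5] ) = [-10,  -  10,-7, - 6 ,-3,-3 , - 3,0,7/17,  1,  2,2.14 , 3,5]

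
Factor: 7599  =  3^1*17^1*149^1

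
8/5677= 8/5677= 0.00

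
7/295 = 7/295 = 0.02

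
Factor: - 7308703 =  - 7308703^1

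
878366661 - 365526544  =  512840117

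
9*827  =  7443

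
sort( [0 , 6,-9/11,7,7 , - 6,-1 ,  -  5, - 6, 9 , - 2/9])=[-6, - 6 , - 5,-1, - 9/11,-2/9, 0,6, 7,7,9]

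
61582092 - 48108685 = 13473407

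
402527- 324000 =78527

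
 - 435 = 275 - 710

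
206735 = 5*41347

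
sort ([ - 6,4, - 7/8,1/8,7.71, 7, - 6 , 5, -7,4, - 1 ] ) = [ - 7, - 6, -6, - 1,-7/8, 1/8,4,  4, 5,7,7.71]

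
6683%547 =119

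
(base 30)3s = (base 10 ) 118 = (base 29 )42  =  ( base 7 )226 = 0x76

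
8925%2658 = 951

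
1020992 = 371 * 2752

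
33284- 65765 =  - 32481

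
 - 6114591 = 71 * ( - 86121)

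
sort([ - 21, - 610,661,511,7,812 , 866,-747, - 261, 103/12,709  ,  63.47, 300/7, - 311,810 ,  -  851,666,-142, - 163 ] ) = [ - 851, - 747, - 610, - 311,-261, - 163,-142, - 21,7,103/12,  300/7,63.47, 511,661, 666,709,810,  812,866 ] 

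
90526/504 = 179 + 155/252 = 179.62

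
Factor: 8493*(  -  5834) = - 49548162 = - 2^1*3^1*19^1 *149^1*2917^1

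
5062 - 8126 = -3064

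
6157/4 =6157/4 = 1539.25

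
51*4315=220065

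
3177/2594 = 1 + 583/2594 = 1.22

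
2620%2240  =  380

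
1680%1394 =286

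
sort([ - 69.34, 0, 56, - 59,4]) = [ - 69.34, - 59, 0,4,  56]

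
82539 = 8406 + 74133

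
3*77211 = 231633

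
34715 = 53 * 655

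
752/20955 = 752/20955 = 0.04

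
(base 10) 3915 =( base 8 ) 7513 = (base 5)111130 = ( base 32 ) 3qb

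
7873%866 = 79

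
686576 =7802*88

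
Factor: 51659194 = 2^1*149^1 * 229^1*757^1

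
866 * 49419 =42796854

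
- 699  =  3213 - 3912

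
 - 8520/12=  - 710=- 710.00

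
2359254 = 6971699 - 4612445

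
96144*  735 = 70665840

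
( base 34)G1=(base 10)545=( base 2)1000100001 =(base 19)19d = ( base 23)10g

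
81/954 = 9/106 = 0.08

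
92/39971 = 92/39971 = 0.00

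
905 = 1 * 905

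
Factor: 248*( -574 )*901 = - 2^4*7^1*17^1*31^1*41^1*53^1 = - 128259152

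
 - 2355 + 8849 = 6494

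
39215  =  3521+35694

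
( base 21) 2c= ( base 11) 4a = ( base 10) 54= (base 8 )66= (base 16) 36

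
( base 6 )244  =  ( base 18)5a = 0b1100100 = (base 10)100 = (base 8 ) 144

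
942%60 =42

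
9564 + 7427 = 16991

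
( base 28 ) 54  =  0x90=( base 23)66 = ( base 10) 144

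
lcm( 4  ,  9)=36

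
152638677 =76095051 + 76543626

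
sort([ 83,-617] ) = [  -  617,  83] 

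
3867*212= 819804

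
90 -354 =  - 264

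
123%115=8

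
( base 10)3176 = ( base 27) 49H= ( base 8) 6150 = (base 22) 6c8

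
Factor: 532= 2^2*7^1*19^1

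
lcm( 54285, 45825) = 3528525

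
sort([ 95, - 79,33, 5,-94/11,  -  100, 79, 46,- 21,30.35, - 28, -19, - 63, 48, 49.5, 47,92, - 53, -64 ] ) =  [ - 100, - 79, - 64, - 63, - 53,- 28, - 21, - 19, - 94/11 , 5,30.35, 33,  46, 47, 48,49.5,  79, 92,95]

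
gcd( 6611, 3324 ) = 1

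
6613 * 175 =1157275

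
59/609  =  59/609= 0.10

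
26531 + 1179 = 27710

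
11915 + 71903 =83818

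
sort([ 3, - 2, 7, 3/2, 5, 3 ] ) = [  -  2, 3/2, 3 , 3, 5,7]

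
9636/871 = 9636/871 = 11.06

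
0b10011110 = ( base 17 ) 95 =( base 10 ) 158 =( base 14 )B4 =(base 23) 6K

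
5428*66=358248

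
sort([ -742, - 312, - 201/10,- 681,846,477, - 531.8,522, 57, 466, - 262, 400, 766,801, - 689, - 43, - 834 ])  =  [ - 834 , - 742,  -  689,-681, - 531.8, - 312,  -  262, - 43, - 201/10,57, 400,466,  477,522,766,801, 846 ] 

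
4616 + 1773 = 6389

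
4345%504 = 313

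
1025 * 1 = 1025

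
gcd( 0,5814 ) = 5814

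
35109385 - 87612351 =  - 52502966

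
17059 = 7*2437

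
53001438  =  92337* 574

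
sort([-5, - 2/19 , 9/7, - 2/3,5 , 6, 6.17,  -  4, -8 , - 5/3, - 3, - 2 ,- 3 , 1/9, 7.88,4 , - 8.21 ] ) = [ - 8.21, - 8, - 5, - 4,  -  3,  -  3, - 2, - 5/3, - 2/3 ,- 2/19,1/9,9/7,4, 5, 6,6.17, 7.88]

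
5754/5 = 1150  +  4/5 = 1150.80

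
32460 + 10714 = 43174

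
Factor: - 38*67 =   -  2^1*19^1 * 67^1 = - 2546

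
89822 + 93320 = 183142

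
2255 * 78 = 175890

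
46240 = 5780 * 8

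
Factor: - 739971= - 3^2 * 82219^1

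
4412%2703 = 1709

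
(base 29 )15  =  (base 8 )42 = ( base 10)34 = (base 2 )100010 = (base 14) 26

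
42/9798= 7/1633 = 0.00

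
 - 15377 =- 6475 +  - 8902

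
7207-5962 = 1245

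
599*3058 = 1831742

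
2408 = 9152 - 6744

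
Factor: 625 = 5^4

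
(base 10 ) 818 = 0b1100110010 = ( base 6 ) 3442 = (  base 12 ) 582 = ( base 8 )1462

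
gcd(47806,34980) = 1166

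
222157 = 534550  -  312393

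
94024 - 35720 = 58304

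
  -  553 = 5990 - 6543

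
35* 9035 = 316225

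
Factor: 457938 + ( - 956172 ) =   -  2^1*3^1*11^1*7549^1=-498234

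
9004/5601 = 9004/5601= 1.61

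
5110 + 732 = 5842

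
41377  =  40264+1113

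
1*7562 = 7562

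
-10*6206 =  - 62060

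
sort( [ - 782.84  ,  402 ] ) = [ - 782.84,402]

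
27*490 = 13230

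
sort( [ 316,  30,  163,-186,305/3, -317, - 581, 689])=[-581, - 317,- 186 , 30,305/3, 163,  316,689]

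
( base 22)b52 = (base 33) 4WO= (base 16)153c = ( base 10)5436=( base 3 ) 21110100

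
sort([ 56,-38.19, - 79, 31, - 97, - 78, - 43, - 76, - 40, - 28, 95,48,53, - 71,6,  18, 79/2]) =[-97, - 79,- 78, - 76, - 71, - 43,-40,-38.19 , - 28,  6, 18, 31,79/2,48, 53,56,95]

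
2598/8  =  324 + 3/4 = 324.75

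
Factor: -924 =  - 2^2 * 3^1*7^1*11^1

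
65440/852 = 16360/213 = 76.81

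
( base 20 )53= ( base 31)3A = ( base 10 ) 103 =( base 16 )67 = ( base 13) 7c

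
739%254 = 231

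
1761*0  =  0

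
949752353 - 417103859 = 532648494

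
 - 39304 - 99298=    - 138602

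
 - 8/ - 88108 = 2/22027 = 0.00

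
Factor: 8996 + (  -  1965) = 79^1*89^1 = 7031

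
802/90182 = 401/45091=0.01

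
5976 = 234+5742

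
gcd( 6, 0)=6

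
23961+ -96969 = - 73008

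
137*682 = 93434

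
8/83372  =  2/20843 = 0.00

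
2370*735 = 1741950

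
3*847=2541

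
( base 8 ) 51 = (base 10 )41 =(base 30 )1B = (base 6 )105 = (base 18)25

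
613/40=613/40 = 15.32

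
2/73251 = 2/73251 = 0.00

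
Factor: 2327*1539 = 3^4*13^1*19^1  *  179^1 = 3581253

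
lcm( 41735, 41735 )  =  41735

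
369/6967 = 369/6967 = 0.05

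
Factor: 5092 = 2^2 * 19^1*67^1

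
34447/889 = 38 + 95/127 = 38.75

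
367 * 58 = 21286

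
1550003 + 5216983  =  6766986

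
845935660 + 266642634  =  1112578294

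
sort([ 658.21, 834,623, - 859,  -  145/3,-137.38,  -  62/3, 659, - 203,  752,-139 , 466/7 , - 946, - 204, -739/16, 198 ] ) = [ - 946, - 859, - 204, - 203, -139 , - 137.38,-145/3,  -  739/16, - 62/3,466/7,198,623, 658.21, 659,752, 834]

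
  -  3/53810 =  - 1  +  53807/53810=- 0.00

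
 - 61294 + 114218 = 52924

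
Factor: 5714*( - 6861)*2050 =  - 2^2*3^1*5^2 * 41^1 * 2287^1 * 2857^1= - 80367695700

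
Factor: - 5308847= - 19^1 * 279413^1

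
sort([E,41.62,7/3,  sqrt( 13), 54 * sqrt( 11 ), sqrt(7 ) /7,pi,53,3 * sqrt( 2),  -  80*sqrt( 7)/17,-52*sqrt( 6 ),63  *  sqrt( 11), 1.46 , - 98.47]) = [ - 52*sqrt( 6), - 98.47, - 80 * sqrt(7)/17,sqrt( 7 ) /7, 1.46, 7/3,E, pi, sqrt( 13 ), 3*sqrt( 2 ),41.62,53,54*sqrt( 11 ),63 * sqrt( 11 )]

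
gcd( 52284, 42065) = 1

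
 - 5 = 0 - 5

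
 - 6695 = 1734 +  -8429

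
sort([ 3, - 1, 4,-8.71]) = [ - 8.71, - 1, 3, 4 ]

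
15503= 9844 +5659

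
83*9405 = 780615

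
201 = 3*67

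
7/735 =1/105= 0.01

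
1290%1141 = 149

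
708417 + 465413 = 1173830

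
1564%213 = 73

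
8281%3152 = 1977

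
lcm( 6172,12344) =12344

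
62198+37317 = 99515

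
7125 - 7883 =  - 758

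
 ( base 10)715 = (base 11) 5A0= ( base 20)1ff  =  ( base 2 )1011001011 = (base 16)2cb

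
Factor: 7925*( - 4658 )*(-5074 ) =2^2 * 5^2*17^1 * 43^1*59^1 * 137^1*317^1  =  187304934100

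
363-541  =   - 178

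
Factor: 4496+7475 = 11971^1 = 11971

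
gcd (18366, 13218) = 6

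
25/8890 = 5/1778 = 0.00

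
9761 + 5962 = 15723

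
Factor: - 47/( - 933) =3^ (-1 ) * 47^1*311^( - 1 ) 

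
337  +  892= 1229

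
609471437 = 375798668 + 233672769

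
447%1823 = 447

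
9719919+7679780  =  17399699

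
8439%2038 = 287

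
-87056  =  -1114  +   - 85942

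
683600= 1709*400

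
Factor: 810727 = 23^1 * 101^1*349^1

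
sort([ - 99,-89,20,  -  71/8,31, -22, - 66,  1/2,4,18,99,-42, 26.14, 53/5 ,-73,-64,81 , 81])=[-99 ,-89,-73,-66,-64, - 42,-22, - 71/8,  1/2, 4, 53/5,  18,20 , 26.14,31, 81, 81,99]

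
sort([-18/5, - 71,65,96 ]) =[ -71,-18/5, 65 , 96 ]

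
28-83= - 55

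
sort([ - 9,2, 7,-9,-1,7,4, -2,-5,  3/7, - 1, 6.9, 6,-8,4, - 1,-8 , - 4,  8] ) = [ - 9, -9,  -  8, - 8,  -  5, - 4,-2,  -  1 ,  -  1, - 1,  3/7,2, 4, 4,  6,  6.9 , 7 , 7, 8 ] 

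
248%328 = 248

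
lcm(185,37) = 185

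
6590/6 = 3295/3 = 1098.33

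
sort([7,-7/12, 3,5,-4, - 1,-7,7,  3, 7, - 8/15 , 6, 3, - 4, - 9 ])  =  [ - 9, - 7, - 4, - 4, - 1, - 7/12, -8/15,  3,3,3,5,  6,  7,7, 7]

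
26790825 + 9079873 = 35870698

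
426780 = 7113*60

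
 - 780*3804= - 2967120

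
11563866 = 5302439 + 6261427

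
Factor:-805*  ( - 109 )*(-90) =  - 7897050 = - 2^1*3^2 * 5^2*7^1 * 23^1*109^1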